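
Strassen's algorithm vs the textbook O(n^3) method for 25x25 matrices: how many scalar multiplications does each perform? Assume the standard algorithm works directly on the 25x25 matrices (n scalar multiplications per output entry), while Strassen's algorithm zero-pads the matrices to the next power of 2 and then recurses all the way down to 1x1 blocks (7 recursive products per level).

Matrix multiplication for 25x25 matrices:

Strassen's algorithm requires power-of-2 dimensions. Pad 25x25 to 32x32 (next power of 2).

Standard algorithm: 25^3 = 15625 multiplications
Strassen's algorithm: 7^(log2(32)) = 7^5 = 16807 multiplications
Difference: 15625 - 16807 = -1182 (Strassen uses MORE here due to padding overhead — for small or just-over-power-of-2 n, padding can outweigh the per-level savings)

Standard: 15625 multiplications (25^3). Strassen: 16807 multiplications (7^5, after padding to 32x32). Strassen reduces 8 recursive multiplications to 7 at each level.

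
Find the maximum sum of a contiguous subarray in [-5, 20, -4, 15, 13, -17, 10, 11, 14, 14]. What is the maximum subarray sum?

Using Kadane's algorithm on [-5, 20, -4, 15, 13, -17, 10, 11, 14, 14]:

Scanning through the array:
Position 1 (value 20): max_ending_here = 20, max_so_far = 20
Position 2 (value -4): max_ending_here = 16, max_so_far = 20
Position 3 (value 15): max_ending_here = 31, max_so_far = 31
Position 4 (value 13): max_ending_here = 44, max_so_far = 44
Position 5 (value -17): max_ending_here = 27, max_so_far = 44
Position 6 (value 10): max_ending_here = 37, max_so_far = 44
Position 7 (value 11): max_ending_here = 48, max_so_far = 48
Position 8 (value 14): max_ending_here = 62, max_so_far = 62
Position 9 (value 14): max_ending_here = 76, max_so_far = 76

Maximum subarray: [20, -4, 15, 13, -17, 10, 11, 14, 14]
Maximum sum: 76

The maximum subarray is [20, -4, 15, 13, -17, 10, 11, 14, 14] with sum 76. This subarray runs from index 1 to index 9.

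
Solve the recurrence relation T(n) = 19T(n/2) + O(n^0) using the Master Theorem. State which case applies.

Master Theorem for T(n) = 19T(n/2) + O(n^0):

a = 19, b = 2, c = 0
log_b(a) = log_2(19) = 4.2479

Case 1: c = 0 < log_2(19) = 4.2479
T(n) = O(n^(log_2 19))

For T(n) = 19T(n/2) + O(n^0): log_2(19) = 4.2479. This is Case 1 of the Master Theorem (c < log_b(a), work dominated by leaves), giving O(n^(log_2 19)).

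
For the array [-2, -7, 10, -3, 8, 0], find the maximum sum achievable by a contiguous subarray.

Using Kadane's algorithm on [-2, -7, 10, -3, 8, 0]:

Scanning through the array:
Position 1 (value -7): max_ending_here = -7, max_so_far = -2
Position 2 (value 10): max_ending_here = 10, max_so_far = 10
Position 3 (value -3): max_ending_here = 7, max_so_far = 10
Position 4 (value 8): max_ending_here = 15, max_so_far = 15
Position 5 (value 0): max_ending_here = 15, max_so_far = 15

Maximum subarray: [10, -3, 8]
Maximum sum: 15

The maximum subarray is [10, -3, 8] with sum 15. This subarray runs from index 2 to index 4.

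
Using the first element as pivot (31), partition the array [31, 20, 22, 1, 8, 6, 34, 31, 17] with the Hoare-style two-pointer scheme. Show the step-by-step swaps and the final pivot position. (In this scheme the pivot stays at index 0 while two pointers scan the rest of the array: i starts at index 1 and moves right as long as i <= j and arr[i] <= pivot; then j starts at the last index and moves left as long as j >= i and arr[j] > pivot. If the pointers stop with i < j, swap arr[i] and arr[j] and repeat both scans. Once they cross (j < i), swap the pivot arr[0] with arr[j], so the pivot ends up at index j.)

Hoare-style two-pointer partition with pivot = 31:

Initial array: [31, 20, 22, 1, 8, 6, 34, 31, 17]

Pointers start at i = 1, j = 8.
i stops at index 6 (arr[6]=34 > 31), j stops at index 8 (arr[8]=17 <= 31): swap arr[6] and arr[8], array becomes [31, 20, 22, 1, 8, 6, 17, 31, 34]
i ends at 8, j ends at 7: the pointers have crossed (j < i), so scanning stops.

Swap pivot arr[0] with arr[7] to place pivot at position 7: [31, 20, 22, 1, 8, 6, 17, 31, 34]
Pivot position: 7

After partitioning with pivot 31, the array becomes [31, 20, 22, 1, 8, 6, 17, 31, 34]. The pivot is placed at index 7. All elements to the left of the pivot are <= 31, and all elements to the right are > 31.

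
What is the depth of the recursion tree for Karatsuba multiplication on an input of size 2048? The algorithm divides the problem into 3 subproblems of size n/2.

For divide and conquer with division factor 2:

Problem sizes at each level:
Level 0: 2048
Level 1: 1024
Level 2: 512
Level 3: 256
Level 4: 128
Level 5: 64
Level 6: 32
Level 7: 16
Level 8: 8
Level 9: 4
Level 10: 2
Level 11: 1

The root is level 0 and the size-1 base case is level 11 (the tree spans levels 0 through 11, i.e. 12 levels counting the root), so the depth is the number of divisions: log_2(2048) = 11

The recursion tree depth is log_2(2048) = 11. At each level, the problem size is divided by 2, so it takes 11 divisions to reduce to a base case of size 1. The algorithm makes 3 recursive calls at each level.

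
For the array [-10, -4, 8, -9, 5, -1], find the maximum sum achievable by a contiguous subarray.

Using Kadane's algorithm on [-10, -4, 8, -9, 5, -1]:

Scanning through the array:
Position 1 (value -4): max_ending_here = -4, max_so_far = -4
Position 2 (value 8): max_ending_here = 8, max_so_far = 8
Position 3 (value -9): max_ending_here = -1, max_so_far = 8
Position 4 (value 5): max_ending_here = 5, max_so_far = 8
Position 5 (value -1): max_ending_here = 4, max_so_far = 8

Maximum subarray: [8]
Maximum sum: 8

The maximum subarray is [8] with sum 8. This subarray runs from index 2 to index 2.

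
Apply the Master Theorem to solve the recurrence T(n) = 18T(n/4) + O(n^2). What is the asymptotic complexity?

Master Theorem for T(n) = 18T(n/4) + O(n^2):

a = 18, b = 4, c = 2
log_b(a) = log_4(18) = 2.0850

Case 1: c = 2 < log_4(18) = 2.0850
T(n) = O(n^(log_4 18))

For T(n) = 18T(n/4) + O(n^2): log_4(18) = 2.0850. This is Case 1 of the Master Theorem (c < log_b(a), work dominated by leaves), giving O(n^(log_4 18)).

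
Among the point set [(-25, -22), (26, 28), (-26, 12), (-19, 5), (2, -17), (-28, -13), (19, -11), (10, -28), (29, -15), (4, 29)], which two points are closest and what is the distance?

Computing all pairwise distances among 10 points:

d((-25, -22), (26, 28)) = 71.4213
d((-25, -22), (-26, 12)) = 34.0147
d((-25, -22), (-19, 5)) = 27.6586
d((-25, -22), (2, -17)) = 27.4591
d((-25, -22), (-28, -13)) = 9.4868 <-- minimum
d((-25, -22), (19, -11)) = 45.3542
d((-25, -22), (10, -28)) = 35.5106
d((-25, -22), (29, -15)) = 54.4518
d((-25, -22), (4, 29)) = 58.6686
d((26, 28), (-26, 12)) = 54.4059
d((26, 28), (-19, 5)) = 50.5371
d((26, 28), (2, -17)) = 51.0
d((26, 28), (-28, -13)) = 67.8012
d((26, 28), (19, -11)) = 39.6232
d((26, 28), (10, -28)) = 58.2409
d((26, 28), (29, -15)) = 43.1045
d((26, 28), (4, 29)) = 22.0227
d((-26, 12), (-19, 5)) = 9.8995
d((-26, 12), (2, -17)) = 40.3113
d((-26, 12), (-28, -13)) = 25.0799
d((-26, 12), (19, -11)) = 50.5371
d((-26, 12), (10, -28)) = 53.8145
d((-26, 12), (29, -15)) = 61.2699
d((-26, 12), (4, 29)) = 34.4819
d((-19, 5), (2, -17)) = 30.4138
d((-19, 5), (-28, -13)) = 20.1246
d((-19, 5), (19, -11)) = 41.2311
d((-19, 5), (10, -28)) = 43.9318
d((-19, 5), (29, -15)) = 52.0
d((-19, 5), (4, 29)) = 33.2415
d((2, -17), (-28, -13)) = 30.2655
d((2, -17), (19, -11)) = 18.0278
d((2, -17), (10, -28)) = 13.6015
d((2, -17), (29, -15)) = 27.074
d((2, -17), (4, 29)) = 46.0435
d((-28, -13), (19, -11)) = 47.0425
d((-28, -13), (10, -28)) = 40.8534
d((-28, -13), (29, -15)) = 57.0351
d((-28, -13), (4, 29)) = 52.8015
d((19, -11), (10, -28)) = 19.2354
d((19, -11), (29, -15)) = 10.7703
d((19, -11), (4, 29)) = 42.72
d((10, -28), (29, -15)) = 23.0217
d((10, -28), (4, 29)) = 57.3149
d((29, -15), (4, 29)) = 50.6063

Closest pair: (-25, -22) and (-28, -13) with distance 9.4868

The closest pair is (-25, -22) and (-28, -13) with Euclidean distance 9.4868. For 10 points, brute-force pairwise comparison is shown above. For large n, the divide-and-conquer algorithm (sort by x, recurse on halves, check the dividing strip) achieves O(n log n).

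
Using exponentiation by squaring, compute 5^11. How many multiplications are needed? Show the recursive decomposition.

Computing 5^11 by squaring (build up from 5^1; each line after the first costs one multiplication):

5^1 = 5
5^2 = (5^1)^2 = 5^2 = 25
5^4 = (5^2)^2 = 25^2 = 625
5^5 = 5 * 5^4 = 5 * 625 = 3125
5^10 = (5^5)^2 = 3125^2 = 9765625
5^11 = 5 * 5^10 = 5 * 9765625 = 48828125

Result: 48828125
Multiplications needed: 5 (5 lines after 5^1)

5^11 = 48828125. Using exponentiation by squaring, this requires 5 multiplications. The key idea: if the exponent is even, square the half-power; if odd, multiply by the base once.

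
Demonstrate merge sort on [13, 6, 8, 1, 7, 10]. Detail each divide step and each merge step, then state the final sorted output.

Merge sort trace:

Split: [13, 6, 8, 1, 7, 10] -> [13, 6, 8] and [1, 7, 10]
  Split: [13, 6, 8] -> [13] and [6, 8]
    Split: [6, 8] -> [6] and [8]
    Merge: [6] + [8] -> [6, 8]
  Merge: [13] + [6, 8] -> [6, 8, 13]
  Split: [1, 7, 10] -> [1] and [7, 10]
    Split: [7, 10] -> [7] and [10]
    Merge: [7] + [10] -> [7, 10]
  Merge: [1] + [7, 10] -> [1, 7, 10]
Merge: [6, 8, 13] + [1, 7, 10] -> [1, 6, 7, 8, 10, 13]

Final sorted array: [1, 6, 7, 8, 10, 13]

The merge sort proceeds by recursively splitting the array and merging sorted halves.
After all merges, the sorted array is [1, 6, 7, 8, 10, 13].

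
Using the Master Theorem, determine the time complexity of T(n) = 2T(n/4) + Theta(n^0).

Master Theorem for T(n) = 2T(n/4) + O(n^0):

a = 2, b = 4, c = 0
log_b(a) = log_4(2) = 0.5000

Case 1: c = 0 < log_4(2) = 0.5000
T(n) = O(n^(log_4 2)) = O(sqrt(n))

For T(n) = 2T(n/4) + O(n^0): log_4(2) = 0.5000. This is Case 1 of the Master Theorem (c < log_b(a), work dominated by leaves), giving O(sqrt(n)).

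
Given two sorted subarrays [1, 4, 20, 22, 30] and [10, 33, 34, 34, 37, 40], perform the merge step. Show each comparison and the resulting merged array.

Merging process:

Compare 1 vs 10: take 1 from left. Merged: [1]
Compare 4 vs 10: take 4 from left. Merged: [1, 4]
Compare 20 vs 10: take 10 from right. Merged: [1, 4, 10]
Compare 20 vs 33: take 20 from left. Merged: [1, 4, 10, 20]
Compare 22 vs 33: take 22 from left. Merged: [1, 4, 10, 20, 22]
Compare 30 vs 33: take 30 from left. Merged: [1, 4, 10, 20, 22, 30]
Append remaining from right: [33, 34, 34, 37, 40]. Merged: [1, 4, 10, 20, 22, 30, 33, 34, 34, 37, 40]

Final merged array: [1, 4, 10, 20, 22, 30, 33, 34, 34, 37, 40]
Total comparisons: 6

The merged array is [1, 4, 10, 20, 22, 30, 33, 34, 34, 37, 40], requiring 6 comparisons. The merge step runs in O(n) time where n is the total number of elements.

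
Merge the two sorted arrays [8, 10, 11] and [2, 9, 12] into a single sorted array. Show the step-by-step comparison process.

Merging process:

Compare 8 vs 2: take 2 from right. Merged: [2]
Compare 8 vs 9: take 8 from left. Merged: [2, 8]
Compare 10 vs 9: take 9 from right. Merged: [2, 8, 9]
Compare 10 vs 12: take 10 from left. Merged: [2, 8, 9, 10]
Compare 11 vs 12: take 11 from left. Merged: [2, 8, 9, 10, 11]
Append remaining from right: [12]. Merged: [2, 8, 9, 10, 11, 12]

Final merged array: [2, 8, 9, 10, 11, 12]
Total comparisons: 5

The merged array is [2, 8, 9, 10, 11, 12], requiring 5 comparisons. The merge step runs in O(n) time where n is the total number of elements.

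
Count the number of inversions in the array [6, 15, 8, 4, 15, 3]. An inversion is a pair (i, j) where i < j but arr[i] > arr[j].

Finding inversions in [6, 15, 8, 4, 15, 3]:

(0, 3): arr[0]=6 > arr[3]=4
(0, 5): arr[0]=6 > arr[5]=3
(1, 2): arr[1]=15 > arr[2]=8
(1, 3): arr[1]=15 > arr[3]=4
(1, 5): arr[1]=15 > arr[5]=3
(2, 3): arr[2]=8 > arr[3]=4
(2, 5): arr[2]=8 > arr[5]=3
(3, 5): arr[3]=4 > arr[5]=3
(4, 5): arr[4]=15 > arr[5]=3

Total inversions: 9

The array has 9 inversion(s): (0,3), (0,5), (1,2), (1,3), (1,5), (2,3), (2,5), (3,5), (4,5). Each pair (i,j) satisfies i < j and arr[i] > arr[j].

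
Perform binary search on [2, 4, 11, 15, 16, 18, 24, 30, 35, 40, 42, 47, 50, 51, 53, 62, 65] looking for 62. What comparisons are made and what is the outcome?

Binary search for 62 in [2, 4, 11, 15, 16, 18, 24, 30, 35, 40, 42, 47, 50, 51, 53, 62, 65]:

lo=0, hi=16, mid=8, arr[mid]=35 -> 35 < 62, search right half
lo=9, hi=16, mid=12, arr[mid]=50 -> 50 < 62, search right half
lo=13, hi=16, mid=14, arr[mid]=53 -> 53 < 62, search right half
lo=15, hi=16, mid=15, arr[mid]=62 -> Found target at index 15!

Binary search finds 62 at index 15 after 4 comparisons. The search repeatedly halves the search space by comparing with the middle element.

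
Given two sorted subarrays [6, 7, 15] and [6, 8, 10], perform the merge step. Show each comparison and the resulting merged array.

Merging process:

Compare 6 vs 6: take 6 from left. Merged: [6]
Compare 7 vs 6: take 6 from right. Merged: [6, 6]
Compare 7 vs 8: take 7 from left. Merged: [6, 6, 7]
Compare 15 vs 8: take 8 from right. Merged: [6, 6, 7, 8]
Compare 15 vs 10: take 10 from right. Merged: [6, 6, 7, 8, 10]
Append remaining from left: [15]. Merged: [6, 6, 7, 8, 10, 15]

Final merged array: [6, 6, 7, 8, 10, 15]
Total comparisons: 5

The merged array is [6, 6, 7, 8, 10, 15], requiring 5 comparisons. The merge step runs in O(n) time where n is the total number of elements.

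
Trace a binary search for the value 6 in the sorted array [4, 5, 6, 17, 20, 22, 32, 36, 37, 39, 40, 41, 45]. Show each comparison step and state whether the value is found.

Binary search for 6 in [4, 5, 6, 17, 20, 22, 32, 36, 37, 39, 40, 41, 45]:

lo=0, hi=12, mid=6, arr[mid]=32 -> 32 > 6, search left half
lo=0, hi=5, mid=2, arr[mid]=6 -> Found target at index 2!

Binary search finds 6 at index 2 after 2 comparisons. The search repeatedly halves the search space by comparing with the middle element.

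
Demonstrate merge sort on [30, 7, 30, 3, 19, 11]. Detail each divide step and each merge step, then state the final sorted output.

Merge sort trace:

Split: [30, 7, 30, 3, 19, 11] -> [30, 7, 30] and [3, 19, 11]
  Split: [30, 7, 30] -> [30] and [7, 30]
    Split: [7, 30] -> [7] and [30]
    Merge: [7] + [30] -> [7, 30]
  Merge: [30] + [7, 30] -> [7, 30, 30]
  Split: [3, 19, 11] -> [3] and [19, 11]
    Split: [19, 11] -> [19] and [11]
    Merge: [19] + [11] -> [11, 19]
  Merge: [3] + [11, 19] -> [3, 11, 19]
Merge: [7, 30, 30] + [3, 11, 19] -> [3, 7, 11, 19, 30, 30]

Final sorted array: [3, 7, 11, 19, 30, 30]

The merge sort proceeds by recursively splitting the array and merging sorted halves.
After all merges, the sorted array is [3, 7, 11, 19, 30, 30].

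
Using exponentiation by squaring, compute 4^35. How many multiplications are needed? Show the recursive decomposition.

Computing 4^35 by squaring (build up from 4^1; each line after the first costs one multiplication):

4^1 = 4
4^2 = (4^1)^2 = 4^2 = 16
4^4 = (4^2)^2 = 16^2 = 256
4^8 = (4^4)^2 = 256^2 = 65536
4^16 = (4^8)^2 = 65536^2 = 4294967296
4^17 = 4 * 4^16 = 4 * 4294967296 = 17179869184
4^34 = (4^17)^2 = 17179869184^2 = 295147905179352825856
4^35 = 4 * 4^34 = 4 * 295147905179352825856 = 1180591620717411303424

Result: 1180591620717411303424
Multiplications needed: 7 (7 lines after 4^1)

4^35 = 1180591620717411303424. Using exponentiation by squaring, this requires 7 multiplications. The key idea: if the exponent is even, square the half-power; if odd, multiply by the base once.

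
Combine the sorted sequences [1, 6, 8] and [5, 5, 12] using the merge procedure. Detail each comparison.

Merging process:

Compare 1 vs 5: take 1 from left. Merged: [1]
Compare 6 vs 5: take 5 from right. Merged: [1, 5]
Compare 6 vs 5: take 5 from right. Merged: [1, 5, 5]
Compare 6 vs 12: take 6 from left. Merged: [1, 5, 5, 6]
Compare 8 vs 12: take 8 from left. Merged: [1, 5, 5, 6, 8]
Append remaining from right: [12]. Merged: [1, 5, 5, 6, 8, 12]

Final merged array: [1, 5, 5, 6, 8, 12]
Total comparisons: 5

The merged array is [1, 5, 5, 6, 8, 12], requiring 5 comparisons. The merge step runs in O(n) time where n is the total number of elements.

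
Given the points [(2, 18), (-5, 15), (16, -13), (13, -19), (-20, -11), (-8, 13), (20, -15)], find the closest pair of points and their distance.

Computing all pairwise distances among 7 points:

d((2, 18), (-5, 15)) = 7.6158
d((2, 18), (16, -13)) = 34.0147
d((2, 18), (13, -19)) = 38.6005
d((2, 18), (-20, -11)) = 36.4005
d((2, 18), (-8, 13)) = 11.1803
d((2, 18), (20, -15)) = 37.5899
d((-5, 15), (16, -13)) = 35.0
d((-5, 15), (13, -19)) = 38.4708
d((-5, 15), (-20, -11)) = 30.0167
d((-5, 15), (-8, 13)) = 3.6056 <-- minimum
d((-5, 15), (20, -15)) = 39.0512
d((16, -13), (13, -19)) = 6.7082
d((16, -13), (-20, -11)) = 36.0555
d((16, -13), (-8, 13)) = 35.3836
d((16, -13), (20, -15)) = 4.4721
d((13, -19), (-20, -11)) = 33.9559
d((13, -19), (-8, 13)) = 38.2753
d((13, -19), (20, -15)) = 8.0623
d((-20, -11), (-8, 13)) = 26.8328
d((-20, -11), (20, -15)) = 40.1995
d((-8, 13), (20, -15)) = 39.598

Closest pair: (-5, 15) and (-8, 13) with distance 3.6056

The closest pair is (-5, 15) and (-8, 13) with Euclidean distance 3.6056. For 7 points, brute-force pairwise comparison is shown above. For large n, the divide-and-conquer algorithm (sort by x, recurse on halves, check the dividing strip) achieves O(n log n).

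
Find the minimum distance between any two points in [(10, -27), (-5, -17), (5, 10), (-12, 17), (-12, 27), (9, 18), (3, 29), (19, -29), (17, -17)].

Computing all pairwise distances among 9 points:

d((10, -27), (-5, -17)) = 18.0278
d((10, -27), (5, 10)) = 37.3363
d((10, -27), (-12, 17)) = 49.1935
d((10, -27), (-12, 27)) = 58.3095
d((10, -27), (9, 18)) = 45.0111
d((10, -27), (3, 29)) = 56.4358
d((10, -27), (19, -29)) = 9.2195
d((10, -27), (17, -17)) = 12.2066
d((-5, -17), (5, 10)) = 28.7924
d((-5, -17), (-12, 17)) = 34.7131
d((-5, -17), (-12, 27)) = 44.5533
d((-5, -17), (9, 18)) = 37.6962
d((-5, -17), (3, 29)) = 46.6905
d((-5, -17), (19, -29)) = 26.8328
d((-5, -17), (17, -17)) = 22.0
d((5, 10), (-12, 17)) = 18.3848
d((5, 10), (-12, 27)) = 24.0416
d((5, 10), (9, 18)) = 8.9443 <-- minimum
d((5, 10), (3, 29)) = 19.105
d((5, 10), (19, -29)) = 41.4367
d((5, 10), (17, -17)) = 29.5466
d((-12, 17), (-12, 27)) = 10.0
d((-12, 17), (9, 18)) = 21.0238
d((-12, 17), (3, 29)) = 19.2094
d((-12, 17), (19, -29)) = 55.4707
d((-12, 17), (17, -17)) = 44.6878
d((-12, 27), (9, 18)) = 22.8473
d((-12, 27), (3, 29)) = 15.1327
d((-12, 27), (19, -29)) = 64.0078
d((-12, 27), (17, -17)) = 52.6972
d((9, 18), (3, 29)) = 12.53
d((9, 18), (19, -29)) = 48.0521
d((9, 18), (17, -17)) = 35.9026
d((3, 29), (19, -29)) = 60.1664
d((3, 29), (17, -17)) = 48.0833
d((19, -29), (17, -17)) = 12.1655

Closest pair: (5, 10) and (9, 18) with distance 8.9443

The closest pair is (5, 10) and (9, 18) with Euclidean distance 8.9443. For 9 points, brute-force pairwise comparison is shown above. For large n, the divide-and-conquer algorithm (sort by x, recurse on halves, check the dividing strip) achieves O(n log n).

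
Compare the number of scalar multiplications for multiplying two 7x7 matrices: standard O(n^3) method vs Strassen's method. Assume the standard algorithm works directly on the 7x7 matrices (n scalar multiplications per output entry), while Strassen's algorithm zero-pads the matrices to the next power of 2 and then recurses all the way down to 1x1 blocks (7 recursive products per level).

Matrix multiplication for 7x7 matrices:

Strassen's algorithm requires power-of-2 dimensions. Pad 7x7 to 8x8 (next power of 2).

Standard algorithm: 7^3 = 343 multiplications
Strassen's algorithm: 7^(log2(8)) = 7^3 = 343 multiplications
Savings: 343 - 343 = 0 multiplications

Standard: 343 multiplications (7^3). Strassen: 343 multiplications (7^3, after padding to 8x8). Strassen reduces 8 recursive multiplications to 7 at each level.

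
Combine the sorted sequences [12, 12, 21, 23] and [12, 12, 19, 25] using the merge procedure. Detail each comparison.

Merging process:

Compare 12 vs 12: take 12 from left. Merged: [12]
Compare 12 vs 12: take 12 from left. Merged: [12, 12]
Compare 21 vs 12: take 12 from right. Merged: [12, 12, 12]
Compare 21 vs 12: take 12 from right. Merged: [12, 12, 12, 12]
Compare 21 vs 19: take 19 from right. Merged: [12, 12, 12, 12, 19]
Compare 21 vs 25: take 21 from left. Merged: [12, 12, 12, 12, 19, 21]
Compare 23 vs 25: take 23 from left. Merged: [12, 12, 12, 12, 19, 21, 23]
Append remaining from right: [25]. Merged: [12, 12, 12, 12, 19, 21, 23, 25]

Final merged array: [12, 12, 12, 12, 19, 21, 23, 25]
Total comparisons: 7

The merged array is [12, 12, 12, 12, 19, 21, 23, 25], requiring 7 comparisons. The merge step runs in O(n) time where n is the total number of elements.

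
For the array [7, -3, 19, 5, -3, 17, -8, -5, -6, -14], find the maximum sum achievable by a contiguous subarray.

Using Kadane's algorithm on [7, -3, 19, 5, -3, 17, -8, -5, -6, -14]:

Scanning through the array:
Position 1 (value -3): max_ending_here = 4, max_so_far = 7
Position 2 (value 19): max_ending_here = 23, max_so_far = 23
Position 3 (value 5): max_ending_here = 28, max_so_far = 28
Position 4 (value -3): max_ending_here = 25, max_so_far = 28
Position 5 (value 17): max_ending_here = 42, max_so_far = 42
Position 6 (value -8): max_ending_here = 34, max_so_far = 42
Position 7 (value -5): max_ending_here = 29, max_so_far = 42
Position 8 (value -6): max_ending_here = 23, max_so_far = 42
Position 9 (value -14): max_ending_here = 9, max_so_far = 42

Maximum subarray: [7, -3, 19, 5, -3, 17]
Maximum sum: 42

The maximum subarray is [7, -3, 19, 5, -3, 17] with sum 42. This subarray runs from index 0 to index 5.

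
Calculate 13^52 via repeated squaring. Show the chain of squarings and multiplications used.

Computing 13^52 by squaring (build up from 13^1; each line after the first costs one multiplication):

13^1 = 13
13^2 = (13^1)^2 = 13^2 = 169
13^3 = 13 * 13^2 = 13 * 169 = 2197
13^6 = (13^3)^2 = 2197^2 = 4826809
13^12 = (13^6)^2 = 4826809^2 = 23298085122481
13^13 = 13 * 13^12 = 13 * 23298085122481 = 302875106592253
13^26 = (13^13)^2 = 302875106592253^2 = 91733330193268616658399616009
13^52 = (13^26)^2 = 91733330193268616658399616009^2 = 8415003868347247618489696679505181495471801448798649088081

Result: 8415003868347247618489696679505181495471801448798649088081
Multiplications needed: 7 (7 lines after 13^1)

13^52 = 8415003868347247618489696679505181495471801448798649088081. Using exponentiation by squaring, this requires 7 multiplications. The key idea: if the exponent is even, square the half-power; if odd, multiply by the base once.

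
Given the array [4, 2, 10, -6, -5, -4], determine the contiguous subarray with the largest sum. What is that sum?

Using Kadane's algorithm on [4, 2, 10, -6, -5, -4]:

Scanning through the array:
Position 1 (value 2): max_ending_here = 6, max_so_far = 6
Position 2 (value 10): max_ending_here = 16, max_so_far = 16
Position 3 (value -6): max_ending_here = 10, max_so_far = 16
Position 4 (value -5): max_ending_here = 5, max_so_far = 16
Position 5 (value -4): max_ending_here = 1, max_so_far = 16

Maximum subarray: [4, 2, 10]
Maximum sum: 16

The maximum subarray is [4, 2, 10] with sum 16. This subarray runs from index 0 to index 2.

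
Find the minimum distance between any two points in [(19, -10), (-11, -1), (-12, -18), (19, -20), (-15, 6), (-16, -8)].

Computing all pairwise distances among 6 points:

d((19, -10), (-11, -1)) = 31.3209
d((19, -10), (-12, -18)) = 32.0156
d((19, -10), (19, -20)) = 10.0
d((19, -10), (-15, 6)) = 37.5766
d((19, -10), (-16, -8)) = 35.0571
d((-11, -1), (-12, -18)) = 17.0294
d((-11, -1), (19, -20)) = 35.5106
d((-11, -1), (-15, 6)) = 8.0623 <-- minimum
d((-11, -1), (-16, -8)) = 8.6023
d((-12, -18), (19, -20)) = 31.0644
d((-12, -18), (-15, 6)) = 24.1868
d((-12, -18), (-16, -8)) = 10.7703
d((19, -20), (-15, 6)) = 42.8019
d((19, -20), (-16, -8)) = 37.0
d((-15, 6), (-16, -8)) = 14.0357

Closest pair: (-11, -1) and (-15, 6) with distance 8.0623

The closest pair is (-11, -1) and (-15, 6) with Euclidean distance 8.0623. For 6 points, brute-force pairwise comparison is shown above. For large n, the divide-and-conquer algorithm (sort by x, recurse on halves, check the dividing strip) achieves O(n log n).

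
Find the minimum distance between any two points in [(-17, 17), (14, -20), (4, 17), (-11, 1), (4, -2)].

Computing all pairwise distances among 5 points:

d((-17, 17), (14, -20)) = 48.2701
d((-17, 17), (4, 17)) = 21.0
d((-17, 17), (-11, 1)) = 17.088
d((-17, 17), (4, -2)) = 28.3196
d((14, -20), (4, 17)) = 38.3275
d((14, -20), (-11, 1)) = 32.6497
d((14, -20), (4, -2)) = 20.5913
d((4, 17), (-11, 1)) = 21.9317
d((4, 17), (4, -2)) = 19.0
d((-11, 1), (4, -2)) = 15.2971 <-- minimum

Closest pair: (-11, 1) and (4, -2) with distance 15.2971

The closest pair is (-11, 1) and (4, -2) with Euclidean distance 15.2971. For 5 points, brute-force pairwise comparison is shown above. For large n, the divide-and-conquer algorithm (sort by x, recurse on halves, check the dividing strip) achieves O(n log n).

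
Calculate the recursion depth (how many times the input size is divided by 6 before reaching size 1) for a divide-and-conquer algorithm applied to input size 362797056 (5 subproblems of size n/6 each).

For divide and conquer with division factor 6:

Problem sizes at each level:
Level 0: 362797056
Level 1: 60466176
Level 2: 10077696
Level 3: 1679616
Level 4: 279936
Level 5: 46656
Level 6: 7776
Level 7: 1296
Level 8: 216
Level 9: 36
Level 10: 6
Level 11: 1

The root is level 0 and the size-1 base case is level 11 (the tree spans levels 0 through 11, i.e. 12 levels counting the root), so the depth is the number of divisions: log_6(362797056) = 11

The recursion tree depth is log_6(362797056) = 11. At each level, the problem size is divided by 6, so it takes 11 divisions to reduce to a base case of size 1. The algorithm makes 5 recursive calls at each level.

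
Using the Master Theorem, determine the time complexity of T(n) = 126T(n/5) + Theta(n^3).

Master Theorem for T(n) = 126T(n/5) + O(n^3):

a = 126, b = 5, c = 3
log_b(a) = log_5(126) = 3.0050

Case 1: c = 3 < log_5(126) = 3.0050
T(n) = O(n^(log_5 126))

For T(n) = 126T(n/5) + O(n^3): log_5(126) = 3.0050. This is Case 1 of the Master Theorem (c < log_b(a), work dominated by leaves), giving O(n^(log_5 126)).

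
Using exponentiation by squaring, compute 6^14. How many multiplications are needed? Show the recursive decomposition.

Computing 6^14 by squaring (build up from 6^1; each line after the first costs one multiplication):

6^1 = 6
6^2 = (6^1)^2 = 6^2 = 36
6^3 = 6 * 6^2 = 6 * 36 = 216
6^6 = (6^3)^2 = 216^2 = 46656
6^7 = 6 * 6^6 = 6 * 46656 = 279936
6^14 = (6^7)^2 = 279936^2 = 78364164096

Result: 78364164096
Multiplications needed: 5 (5 lines after 6^1)

6^14 = 78364164096. Using exponentiation by squaring, this requires 5 multiplications. The key idea: if the exponent is even, square the half-power; if odd, multiply by the base once.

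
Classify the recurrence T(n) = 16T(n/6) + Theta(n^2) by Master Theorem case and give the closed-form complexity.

Master Theorem for T(n) = 16T(n/6) + O(n^2):

a = 16, b = 6, c = 2
log_b(a) = log_6(16) = 1.5474

Case 3: c = 2 > log_6(16) = 1.5474
T(n) = O(n^2) = O(n^2)

For T(n) = 16T(n/6) + O(n^2): log_6(16) = 1.5474. This is Case 3 of the Master Theorem (c > log_b(a), work dominated by root), giving O(n^2).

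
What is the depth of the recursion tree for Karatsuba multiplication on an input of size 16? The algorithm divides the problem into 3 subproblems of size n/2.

For divide and conquer with division factor 2:

Problem sizes at each level:
Level 0: 16
Level 1: 8
Level 2: 4
Level 3: 2
Level 4: 1

The root is level 0 and the size-1 base case is level 4 (the tree spans levels 0 through 4, i.e. 5 levels counting the root), so the depth is the number of divisions: log_2(16) = 4

The recursion tree depth is log_2(16) = 4. At each level, the problem size is divided by 2, so it takes 4 divisions to reduce to a base case of size 1. The algorithm makes 3 recursive calls at each level.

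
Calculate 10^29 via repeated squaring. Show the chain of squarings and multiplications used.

Computing 10^29 by squaring (build up from 10^1; each line after the first costs one multiplication):

10^1 = 10
10^2 = (10^1)^2 = 10^2 = 100
10^3 = 10 * 10^2 = 10 * 100 = 1000
10^6 = (10^3)^2 = 1000^2 = 1000000
10^7 = 10 * 10^6 = 10 * 1000000 = 10000000
10^14 = (10^7)^2 = 10000000^2 = 100000000000000
10^28 = (10^14)^2 = 100000000000000^2 = 10000000000000000000000000000
10^29 = 10 * 10^28 = 10 * 10000000000000000000000000000 = 100000000000000000000000000000

Result: 100000000000000000000000000000
Multiplications needed: 7 (7 lines after 10^1)

10^29 = 100000000000000000000000000000. Using exponentiation by squaring, this requires 7 multiplications. The key idea: if the exponent is even, square the half-power; if odd, multiply by the base once.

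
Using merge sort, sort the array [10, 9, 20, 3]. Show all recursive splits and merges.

Merge sort trace:

Split: [10, 9, 20, 3] -> [10, 9] and [20, 3]
  Split: [10, 9] -> [10] and [9]
  Merge: [10] + [9] -> [9, 10]
  Split: [20, 3] -> [20] and [3]
  Merge: [20] + [3] -> [3, 20]
Merge: [9, 10] + [3, 20] -> [3, 9, 10, 20]

Final sorted array: [3, 9, 10, 20]

The merge sort proceeds by recursively splitting the array and merging sorted halves.
After all merges, the sorted array is [3, 9, 10, 20].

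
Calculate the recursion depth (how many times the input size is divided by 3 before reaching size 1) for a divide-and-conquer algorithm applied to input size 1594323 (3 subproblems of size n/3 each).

For divide and conquer with division factor 3:

Problem sizes at each level:
Level 0: 1594323
Level 1: 531441
Level 2: 177147
Level 3: 59049
Level 4: 19683
Level 5: 6561
Level 6: 2187
Level 7: 729
Level 8: 243
Level 9: 81
Level 10: 27
Level 11: 9
Level 12: 3
Level 13: 1

The root is level 0 and the size-1 base case is level 13 (the tree spans levels 0 through 13, i.e. 14 levels counting the root), so the depth is the number of divisions: log_3(1594323) = 13

The recursion tree depth is log_3(1594323) = 13. At each level, the problem size is divided by 3, so it takes 13 divisions to reduce to a base case of size 1. The algorithm makes 3 recursive calls at each level.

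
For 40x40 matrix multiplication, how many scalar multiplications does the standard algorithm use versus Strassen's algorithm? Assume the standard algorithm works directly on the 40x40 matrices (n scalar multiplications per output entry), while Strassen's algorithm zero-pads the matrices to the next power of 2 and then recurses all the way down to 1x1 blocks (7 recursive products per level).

Matrix multiplication for 40x40 matrices:

Strassen's algorithm requires power-of-2 dimensions. Pad 40x40 to 64x64 (next power of 2).

Standard algorithm: 40^3 = 64000 multiplications
Strassen's algorithm: 7^(log2(64)) = 7^6 = 117649 multiplications
Difference: 64000 - 117649 = -53649 (Strassen uses MORE here due to padding overhead — for small or just-over-power-of-2 n, padding can outweigh the per-level savings)

Standard: 64000 multiplications (40^3). Strassen: 117649 multiplications (7^6, after padding to 64x64). Strassen reduces 8 recursive multiplications to 7 at each level.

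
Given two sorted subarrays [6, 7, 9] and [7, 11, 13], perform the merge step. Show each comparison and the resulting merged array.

Merging process:

Compare 6 vs 7: take 6 from left. Merged: [6]
Compare 7 vs 7: take 7 from left. Merged: [6, 7]
Compare 9 vs 7: take 7 from right. Merged: [6, 7, 7]
Compare 9 vs 11: take 9 from left. Merged: [6, 7, 7, 9]
Append remaining from right: [11, 13]. Merged: [6, 7, 7, 9, 11, 13]

Final merged array: [6, 7, 7, 9, 11, 13]
Total comparisons: 4

The merged array is [6, 7, 7, 9, 11, 13], requiring 4 comparisons. The merge step runs in O(n) time where n is the total number of elements.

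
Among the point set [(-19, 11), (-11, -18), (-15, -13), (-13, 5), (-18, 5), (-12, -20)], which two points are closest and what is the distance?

Computing all pairwise distances among 6 points:

d((-19, 11), (-11, -18)) = 30.0832
d((-19, 11), (-15, -13)) = 24.3311
d((-19, 11), (-13, 5)) = 8.4853
d((-19, 11), (-18, 5)) = 6.0828
d((-19, 11), (-12, -20)) = 31.7805
d((-11, -18), (-15, -13)) = 6.4031
d((-11, -18), (-13, 5)) = 23.0868
d((-11, -18), (-18, 5)) = 24.0416
d((-11, -18), (-12, -20)) = 2.2361 <-- minimum
d((-15, -13), (-13, 5)) = 18.1108
d((-15, -13), (-18, 5)) = 18.2483
d((-15, -13), (-12, -20)) = 7.6158
d((-13, 5), (-18, 5)) = 5.0
d((-13, 5), (-12, -20)) = 25.02
d((-18, 5), (-12, -20)) = 25.7099

Closest pair: (-11, -18) and (-12, -20) with distance 2.2361

The closest pair is (-11, -18) and (-12, -20) with Euclidean distance 2.2361. For 6 points, brute-force pairwise comparison is shown above. For large n, the divide-and-conquer algorithm (sort by x, recurse on halves, check the dividing strip) achieves O(n log n).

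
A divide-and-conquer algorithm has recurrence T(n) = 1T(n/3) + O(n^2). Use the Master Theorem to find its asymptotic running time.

Master Theorem for T(n) = 1T(n/3) + O(n^2):

a = 1, b = 3, c = 2
log_b(a) = log_3(1) = 0.0000

Case 3: c = 2 > log_3(1) = 0.0000
T(n) = O(n^2) = O(n^2)

For T(n) = 1T(n/3) + O(n^2): log_3(1) = 0.0000. This is Case 3 of the Master Theorem (c > log_b(a), work dominated by root), giving O(n^2).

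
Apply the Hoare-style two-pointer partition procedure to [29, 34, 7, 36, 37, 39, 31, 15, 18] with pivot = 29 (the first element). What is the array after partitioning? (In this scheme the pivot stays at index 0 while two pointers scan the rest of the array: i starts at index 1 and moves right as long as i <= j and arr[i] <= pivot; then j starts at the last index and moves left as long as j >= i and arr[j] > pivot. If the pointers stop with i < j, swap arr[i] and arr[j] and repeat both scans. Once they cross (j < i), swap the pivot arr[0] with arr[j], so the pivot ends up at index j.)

Hoare-style two-pointer partition with pivot = 29:

Initial array: [29, 34, 7, 36, 37, 39, 31, 15, 18]

Pointers start at i = 1, j = 8.
i stops at index 1 (arr[1]=34 > 29), j stops at index 8 (arr[8]=18 <= 29): swap arr[1] and arr[8], array becomes [29, 18, 7, 36, 37, 39, 31, 15, 34]
i stops at index 3 (arr[3]=36 > 29), j stops at index 7 (arr[7]=15 <= 29): swap arr[3] and arr[7], array becomes [29, 18, 7, 15, 37, 39, 31, 36, 34]
i ends at 4, j ends at 3: the pointers have crossed (j < i), so scanning stops.

Swap pivot arr[0] with arr[3] to place pivot at position 3: [15, 18, 7, 29, 37, 39, 31, 36, 34]
Pivot position: 3

After partitioning with pivot 29, the array becomes [15, 18, 7, 29, 37, 39, 31, 36, 34]. The pivot is placed at index 3. All elements to the left of the pivot are <= 29, and all elements to the right are > 29.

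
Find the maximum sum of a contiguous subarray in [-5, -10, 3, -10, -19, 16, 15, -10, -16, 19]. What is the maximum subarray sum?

Using Kadane's algorithm on [-5, -10, 3, -10, -19, 16, 15, -10, -16, 19]:

Scanning through the array:
Position 1 (value -10): max_ending_here = -10, max_so_far = -5
Position 2 (value 3): max_ending_here = 3, max_so_far = 3
Position 3 (value -10): max_ending_here = -7, max_so_far = 3
Position 4 (value -19): max_ending_here = -19, max_so_far = 3
Position 5 (value 16): max_ending_here = 16, max_so_far = 16
Position 6 (value 15): max_ending_here = 31, max_so_far = 31
Position 7 (value -10): max_ending_here = 21, max_so_far = 31
Position 8 (value -16): max_ending_here = 5, max_so_far = 31
Position 9 (value 19): max_ending_here = 24, max_so_far = 31

Maximum subarray: [16, 15]
Maximum sum: 31

The maximum subarray is [16, 15] with sum 31. This subarray runs from index 5 to index 6.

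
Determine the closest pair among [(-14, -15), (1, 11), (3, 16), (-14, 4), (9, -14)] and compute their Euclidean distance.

Computing all pairwise distances among 5 points:

d((-14, -15), (1, 11)) = 30.0167
d((-14, -15), (3, 16)) = 35.3553
d((-14, -15), (-14, 4)) = 19.0
d((-14, -15), (9, -14)) = 23.0217
d((1, 11), (3, 16)) = 5.3852 <-- minimum
d((1, 11), (-14, 4)) = 16.5529
d((1, 11), (9, -14)) = 26.2488
d((3, 16), (-14, 4)) = 20.8087
d((3, 16), (9, -14)) = 30.5941
d((-14, 4), (9, -14)) = 29.2062

Closest pair: (1, 11) and (3, 16) with distance 5.3852

The closest pair is (1, 11) and (3, 16) with Euclidean distance 5.3852. For 5 points, brute-force pairwise comparison is shown above. For large n, the divide-and-conquer algorithm (sort by x, recurse on halves, check the dividing strip) achieves O(n log n).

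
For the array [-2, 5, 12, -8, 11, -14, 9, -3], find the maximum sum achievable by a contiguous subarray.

Using Kadane's algorithm on [-2, 5, 12, -8, 11, -14, 9, -3]:

Scanning through the array:
Position 1 (value 5): max_ending_here = 5, max_so_far = 5
Position 2 (value 12): max_ending_here = 17, max_so_far = 17
Position 3 (value -8): max_ending_here = 9, max_so_far = 17
Position 4 (value 11): max_ending_here = 20, max_so_far = 20
Position 5 (value -14): max_ending_here = 6, max_so_far = 20
Position 6 (value 9): max_ending_here = 15, max_so_far = 20
Position 7 (value -3): max_ending_here = 12, max_so_far = 20

Maximum subarray: [5, 12, -8, 11]
Maximum sum: 20

The maximum subarray is [5, 12, -8, 11] with sum 20. This subarray runs from index 1 to index 4.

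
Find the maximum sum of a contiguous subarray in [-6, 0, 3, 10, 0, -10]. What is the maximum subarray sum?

Using Kadane's algorithm on [-6, 0, 3, 10, 0, -10]:

Scanning through the array:
Position 1 (value 0): max_ending_here = 0, max_so_far = 0
Position 2 (value 3): max_ending_here = 3, max_so_far = 3
Position 3 (value 10): max_ending_here = 13, max_so_far = 13
Position 4 (value 0): max_ending_here = 13, max_so_far = 13
Position 5 (value -10): max_ending_here = 3, max_so_far = 13

Maximum subarray: [0, 3, 10]
Maximum sum: 13

The maximum subarray is [0, 3, 10] with sum 13. This subarray runs from index 1 to index 3.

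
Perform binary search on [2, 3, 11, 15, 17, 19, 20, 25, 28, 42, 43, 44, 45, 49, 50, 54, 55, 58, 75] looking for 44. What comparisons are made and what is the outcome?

Binary search for 44 in [2, 3, 11, 15, 17, 19, 20, 25, 28, 42, 43, 44, 45, 49, 50, 54, 55, 58, 75]:

lo=0, hi=18, mid=9, arr[mid]=42 -> 42 < 44, search right half
lo=10, hi=18, mid=14, arr[mid]=50 -> 50 > 44, search left half
lo=10, hi=13, mid=11, arr[mid]=44 -> Found target at index 11!

Binary search finds 44 at index 11 after 3 comparisons. The search repeatedly halves the search space by comparing with the middle element.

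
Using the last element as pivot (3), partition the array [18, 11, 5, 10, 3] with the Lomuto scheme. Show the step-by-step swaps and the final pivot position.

Lomuto partition with pivot = 3:

Initial array: [18, 11, 5, 10, 3]

arr[0]=18 > 3: no swap
arr[1]=11 > 3: no swap
arr[2]=5 > 3: no swap
arr[3]=10 > 3: no swap

Place pivot at position 0: [3, 11, 5, 10, 18]
Pivot position: 0

After partitioning with pivot 3, the array becomes [3, 11, 5, 10, 18]. The pivot is placed at index 0. All elements to the left of the pivot are <= 3, and all elements to the right are > 3.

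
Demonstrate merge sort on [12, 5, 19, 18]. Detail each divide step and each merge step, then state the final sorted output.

Merge sort trace:

Split: [12, 5, 19, 18] -> [12, 5] and [19, 18]
  Split: [12, 5] -> [12] and [5]
  Merge: [12] + [5] -> [5, 12]
  Split: [19, 18] -> [19] and [18]
  Merge: [19] + [18] -> [18, 19]
Merge: [5, 12] + [18, 19] -> [5, 12, 18, 19]

Final sorted array: [5, 12, 18, 19]

The merge sort proceeds by recursively splitting the array and merging sorted halves.
After all merges, the sorted array is [5, 12, 18, 19].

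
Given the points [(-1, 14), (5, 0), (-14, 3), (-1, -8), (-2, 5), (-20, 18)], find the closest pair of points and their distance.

Computing all pairwise distances among 6 points:

d((-1, 14), (5, 0)) = 15.2315
d((-1, 14), (-14, 3)) = 17.0294
d((-1, 14), (-1, -8)) = 22.0
d((-1, 14), (-2, 5)) = 9.0554
d((-1, 14), (-20, 18)) = 19.4165
d((5, 0), (-14, 3)) = 19.2354
d((5, 0), (-1, -8)) = 10.0
d((5, 0), (-2, 5)) = 8.6023 <-- minimum
d((5, 0), (-20, 18)) = 30.8058
d((-14, 3), (-1, -8)) = 17.0294
d((-14, 3), (-2, 5)) = 12.1655
d((-14, 3), (-20, 18)) = 16.1555
d((-1, -8), (-2, 5)) = 13.0384
d((-1, -8), (-20, 18)) = 32.2025
d((-2, 5), (-20, 18)) = 22.2036

Closest pair: (5, 0) and (-2, 5) with distance 8.6023

The closest pair is (5, 0) and (-2, 5) with Euclidean distance 8.6023. For 6 points, brute-force pairwise comparison is shown above. For large n, the divide-and-conquer algorithm (sort by x, recurse on halves, check the dividing strip) achieves O(n log n).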